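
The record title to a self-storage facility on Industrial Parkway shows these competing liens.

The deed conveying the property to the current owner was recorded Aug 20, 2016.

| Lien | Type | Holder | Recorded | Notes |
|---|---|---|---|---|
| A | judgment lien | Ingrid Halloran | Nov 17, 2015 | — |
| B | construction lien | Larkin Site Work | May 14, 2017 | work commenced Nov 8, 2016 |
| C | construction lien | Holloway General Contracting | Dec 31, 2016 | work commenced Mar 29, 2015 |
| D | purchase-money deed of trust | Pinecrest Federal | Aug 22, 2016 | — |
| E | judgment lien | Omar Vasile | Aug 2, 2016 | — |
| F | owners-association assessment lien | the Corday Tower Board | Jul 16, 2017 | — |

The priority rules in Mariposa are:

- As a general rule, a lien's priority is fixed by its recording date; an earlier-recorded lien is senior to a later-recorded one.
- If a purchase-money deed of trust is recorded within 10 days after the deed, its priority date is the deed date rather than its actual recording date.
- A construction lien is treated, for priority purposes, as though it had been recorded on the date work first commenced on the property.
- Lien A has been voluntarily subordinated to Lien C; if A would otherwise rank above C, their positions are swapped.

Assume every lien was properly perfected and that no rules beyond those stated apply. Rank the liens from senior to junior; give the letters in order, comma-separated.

C, A, E, D, B, F

Effective dates: B is treated as recorded Nov 8, 2016, the work-commencement date; C relates back to Mar 29, 2015 (work commenced); D's effective date is the deed date, Aug 20, 2016.
Sorted by effective date: C (Mar 29, 2015), A (Nov 17, 2015), E (Aug 2, 2016), D (Aug 20, 2016), B (Nov 8, 2016), F (Jul 16, 2017).
Since A is not senior to C, the subordination leaves the order unchanged.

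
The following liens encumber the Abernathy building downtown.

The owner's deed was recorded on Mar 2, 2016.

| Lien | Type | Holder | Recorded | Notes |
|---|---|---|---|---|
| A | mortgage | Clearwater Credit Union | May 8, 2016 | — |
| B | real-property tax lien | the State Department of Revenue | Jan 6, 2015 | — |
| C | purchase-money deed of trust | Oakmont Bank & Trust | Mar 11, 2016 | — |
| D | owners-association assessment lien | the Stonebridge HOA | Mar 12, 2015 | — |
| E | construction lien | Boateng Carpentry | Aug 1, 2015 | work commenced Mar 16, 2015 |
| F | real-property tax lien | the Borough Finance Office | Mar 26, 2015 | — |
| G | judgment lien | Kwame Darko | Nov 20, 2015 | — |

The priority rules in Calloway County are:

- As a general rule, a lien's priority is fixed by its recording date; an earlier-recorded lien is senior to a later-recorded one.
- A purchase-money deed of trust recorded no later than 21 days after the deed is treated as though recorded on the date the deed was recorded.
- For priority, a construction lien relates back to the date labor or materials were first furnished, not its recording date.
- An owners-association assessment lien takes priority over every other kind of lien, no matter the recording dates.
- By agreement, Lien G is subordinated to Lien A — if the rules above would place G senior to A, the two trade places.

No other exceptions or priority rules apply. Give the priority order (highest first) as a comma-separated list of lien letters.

First, effective dates: C was recorded within the 21-day window, so its effective date is the deed date Mar 2, 2016; E's effective date is Mar 16, 2015, when work began.
D, as an owners-association assessment lien, has superpriority and ranks first.
The other liens, earliest effective date first: B (Jan 6, 2015), E (Mar 16, 2015), F (Mar 26, 2015), G (Nov 20, 2015), C (Mar 2, 2016), A (May 8, 2016).
G would otherwise be senior to A, so under the subordination agreement G and A exchange positions.

D, B, E, F, A, C, G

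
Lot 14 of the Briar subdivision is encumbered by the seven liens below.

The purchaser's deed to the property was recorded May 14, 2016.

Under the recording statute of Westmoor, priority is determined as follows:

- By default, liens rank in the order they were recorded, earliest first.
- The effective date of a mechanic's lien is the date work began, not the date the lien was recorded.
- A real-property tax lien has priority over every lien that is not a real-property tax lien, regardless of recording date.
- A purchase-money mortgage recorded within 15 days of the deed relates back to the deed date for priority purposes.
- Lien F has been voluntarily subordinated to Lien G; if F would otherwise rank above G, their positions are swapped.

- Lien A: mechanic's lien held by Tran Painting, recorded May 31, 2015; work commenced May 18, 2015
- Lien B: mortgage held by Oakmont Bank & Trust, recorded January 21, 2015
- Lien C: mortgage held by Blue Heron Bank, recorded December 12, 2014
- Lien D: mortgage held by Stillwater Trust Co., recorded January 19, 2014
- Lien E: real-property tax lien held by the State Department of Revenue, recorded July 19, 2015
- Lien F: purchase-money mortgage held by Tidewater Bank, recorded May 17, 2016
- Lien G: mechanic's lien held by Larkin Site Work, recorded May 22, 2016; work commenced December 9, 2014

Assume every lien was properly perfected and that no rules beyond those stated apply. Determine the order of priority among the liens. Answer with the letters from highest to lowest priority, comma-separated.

Effective dates: A is treated as recorded May 18, 2015, the work-commencement date; F relates back to the deed date May 14, 2016; G is treated as recorded December 9, 2014, the work-commencement date.
E is a real-property tax lien and takes priority over every other lien.
The other liens, earliest effective date first: D (January 19, 2014), G (December 9, 2014), C (December 12, 2014), B (January 21, 2015), A (May 18, 2015), F (May 14, 2016).
F is already junior to G, so the subordination agreement changes nothing.

E, D, G, C, B, A, F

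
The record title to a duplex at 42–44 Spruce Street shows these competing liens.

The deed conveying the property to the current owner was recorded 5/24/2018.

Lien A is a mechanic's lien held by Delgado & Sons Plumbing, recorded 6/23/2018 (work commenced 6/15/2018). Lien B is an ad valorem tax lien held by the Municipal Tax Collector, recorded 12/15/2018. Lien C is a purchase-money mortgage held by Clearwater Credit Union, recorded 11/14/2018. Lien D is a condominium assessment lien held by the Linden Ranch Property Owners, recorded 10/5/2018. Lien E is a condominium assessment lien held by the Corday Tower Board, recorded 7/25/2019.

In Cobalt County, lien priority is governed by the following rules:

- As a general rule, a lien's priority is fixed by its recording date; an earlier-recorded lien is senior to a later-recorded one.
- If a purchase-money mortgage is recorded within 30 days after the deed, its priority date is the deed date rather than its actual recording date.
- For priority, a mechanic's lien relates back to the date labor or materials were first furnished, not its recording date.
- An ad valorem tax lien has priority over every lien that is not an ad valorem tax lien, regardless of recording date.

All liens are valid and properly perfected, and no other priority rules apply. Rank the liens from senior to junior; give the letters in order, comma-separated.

B, A, D, C, E

First, effective dates: A is treated as recorded 6/15/2018, the work-commencement date; C missed the 30-day window (174 days after the deed), so its recording date stands.
B is an ad valorem tax lien and takes priority over every other lien.
Among the remaining liens, by effective date: A (6/15/2018), D (10/5/2018), C (11/14/2018), E (7/25/2019).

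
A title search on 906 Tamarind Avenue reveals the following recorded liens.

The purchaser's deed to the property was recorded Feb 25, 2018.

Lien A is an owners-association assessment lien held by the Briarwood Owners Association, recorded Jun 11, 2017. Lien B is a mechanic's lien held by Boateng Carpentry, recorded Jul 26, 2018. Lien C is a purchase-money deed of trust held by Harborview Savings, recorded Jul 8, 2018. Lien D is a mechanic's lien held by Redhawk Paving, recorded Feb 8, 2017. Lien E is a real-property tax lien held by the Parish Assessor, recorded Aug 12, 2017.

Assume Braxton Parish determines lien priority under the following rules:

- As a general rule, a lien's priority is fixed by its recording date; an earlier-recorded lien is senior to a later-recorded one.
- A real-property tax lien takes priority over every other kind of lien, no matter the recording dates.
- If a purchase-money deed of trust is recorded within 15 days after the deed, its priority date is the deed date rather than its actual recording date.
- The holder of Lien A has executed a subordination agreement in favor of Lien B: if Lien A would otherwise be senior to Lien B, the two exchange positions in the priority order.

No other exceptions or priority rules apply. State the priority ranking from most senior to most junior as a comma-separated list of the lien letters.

First, effective dates: C was recorded 133 days after the deed, outside the 15-day window, so it keeps its recording date.
E is a real-property tax lien, so it outranks all other liens regardless of date.
Among the remaining liens, by effective date: D (Feb 8, 2017), A (Jun 11, 2017), C (Jul 8, 2018), B (Jul 26, 2018).
The subordination applies — A was senior to B — so A and B swap.

E, D, B, C, A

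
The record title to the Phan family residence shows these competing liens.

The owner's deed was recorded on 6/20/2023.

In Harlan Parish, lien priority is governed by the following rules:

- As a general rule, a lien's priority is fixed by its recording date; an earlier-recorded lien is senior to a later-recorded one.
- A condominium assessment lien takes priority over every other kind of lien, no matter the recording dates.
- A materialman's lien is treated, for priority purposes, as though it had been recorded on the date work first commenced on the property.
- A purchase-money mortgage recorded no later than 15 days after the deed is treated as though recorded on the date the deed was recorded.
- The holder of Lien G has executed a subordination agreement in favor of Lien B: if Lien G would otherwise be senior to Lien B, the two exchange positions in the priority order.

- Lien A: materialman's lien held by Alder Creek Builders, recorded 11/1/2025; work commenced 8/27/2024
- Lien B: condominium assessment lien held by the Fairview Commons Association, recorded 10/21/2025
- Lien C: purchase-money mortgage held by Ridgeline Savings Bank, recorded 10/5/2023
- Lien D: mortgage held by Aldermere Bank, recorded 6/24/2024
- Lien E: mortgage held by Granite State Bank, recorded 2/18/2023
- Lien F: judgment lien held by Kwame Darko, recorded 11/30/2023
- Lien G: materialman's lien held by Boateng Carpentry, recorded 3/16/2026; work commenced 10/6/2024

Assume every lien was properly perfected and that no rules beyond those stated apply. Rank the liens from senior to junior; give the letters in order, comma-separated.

Effective dates: A's effective date is 8/27/2024, when work began; C was recorded 107 days after the deed — beyond 15 days — so no relation-back applies; G relates back to 10/6/2024 (work commenced).
B is a condominium assessment lien and takes priority over every other lien.
Ordering the rest by effective date: E (2/18/2023), C (10/5/2023), F (11/30/2023), D (6/24/2024), A (8/27/2024), G (10/6/2024).
G already ranks below B; the subordination has no effect.

B, E, C, F, D, A, G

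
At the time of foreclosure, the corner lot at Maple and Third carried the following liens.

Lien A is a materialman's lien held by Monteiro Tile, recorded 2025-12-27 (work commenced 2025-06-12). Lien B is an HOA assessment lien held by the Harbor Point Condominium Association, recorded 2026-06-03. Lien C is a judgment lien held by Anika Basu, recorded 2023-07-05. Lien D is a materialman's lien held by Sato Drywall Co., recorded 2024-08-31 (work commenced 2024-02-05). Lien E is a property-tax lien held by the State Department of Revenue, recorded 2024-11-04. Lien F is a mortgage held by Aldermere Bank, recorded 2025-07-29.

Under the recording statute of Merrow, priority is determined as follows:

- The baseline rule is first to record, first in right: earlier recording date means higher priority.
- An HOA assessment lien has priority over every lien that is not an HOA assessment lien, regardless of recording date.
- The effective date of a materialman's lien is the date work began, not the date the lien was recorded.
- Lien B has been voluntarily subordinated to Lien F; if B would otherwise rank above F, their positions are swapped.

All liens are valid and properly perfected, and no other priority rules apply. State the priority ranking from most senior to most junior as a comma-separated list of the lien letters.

F, C, D, E, A, B

Effective dates: A relates back to 2025-06-12 (work commenced); D is treated as recorded 2024-02-05, the work-commencement date.
B is an HOA assessment lien and takes priority over every other lien.
Ordering the rest by effective date: C (2023-07-05), D (2024-02-05), E (2024-11-04), A (2025-06-12), F (2025-07-29).
B is senior to F before the subordination, so the two trade places.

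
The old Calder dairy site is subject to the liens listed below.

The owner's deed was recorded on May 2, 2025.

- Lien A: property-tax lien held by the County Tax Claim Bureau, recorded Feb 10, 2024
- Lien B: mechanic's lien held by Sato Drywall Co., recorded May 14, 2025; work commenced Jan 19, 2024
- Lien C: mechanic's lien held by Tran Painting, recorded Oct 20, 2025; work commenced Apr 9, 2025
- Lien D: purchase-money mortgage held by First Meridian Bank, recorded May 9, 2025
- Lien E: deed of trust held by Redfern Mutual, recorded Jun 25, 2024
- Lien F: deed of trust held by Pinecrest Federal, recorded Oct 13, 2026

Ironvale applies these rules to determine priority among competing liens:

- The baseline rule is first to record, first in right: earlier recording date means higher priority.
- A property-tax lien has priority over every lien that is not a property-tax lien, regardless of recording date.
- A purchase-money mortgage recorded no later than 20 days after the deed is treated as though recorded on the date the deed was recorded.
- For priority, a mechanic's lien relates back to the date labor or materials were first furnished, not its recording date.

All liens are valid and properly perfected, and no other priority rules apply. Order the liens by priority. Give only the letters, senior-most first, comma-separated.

A, B, E, C, D, F

Effective dates: B's effective date is Jan 19, 2024, when work began; C's effective date is Apr 9, 2025, when work began; D's effective date is the deed date, May 2, 2025.
A is a property-tax lien and takes priority over every other lien.
Ordering the rest by effective date: B (Jan 19, 2024), E (Jun 25, 2024), C (Apr 9, 2025), D (May 2, 2025), F (Oct 13, 2026).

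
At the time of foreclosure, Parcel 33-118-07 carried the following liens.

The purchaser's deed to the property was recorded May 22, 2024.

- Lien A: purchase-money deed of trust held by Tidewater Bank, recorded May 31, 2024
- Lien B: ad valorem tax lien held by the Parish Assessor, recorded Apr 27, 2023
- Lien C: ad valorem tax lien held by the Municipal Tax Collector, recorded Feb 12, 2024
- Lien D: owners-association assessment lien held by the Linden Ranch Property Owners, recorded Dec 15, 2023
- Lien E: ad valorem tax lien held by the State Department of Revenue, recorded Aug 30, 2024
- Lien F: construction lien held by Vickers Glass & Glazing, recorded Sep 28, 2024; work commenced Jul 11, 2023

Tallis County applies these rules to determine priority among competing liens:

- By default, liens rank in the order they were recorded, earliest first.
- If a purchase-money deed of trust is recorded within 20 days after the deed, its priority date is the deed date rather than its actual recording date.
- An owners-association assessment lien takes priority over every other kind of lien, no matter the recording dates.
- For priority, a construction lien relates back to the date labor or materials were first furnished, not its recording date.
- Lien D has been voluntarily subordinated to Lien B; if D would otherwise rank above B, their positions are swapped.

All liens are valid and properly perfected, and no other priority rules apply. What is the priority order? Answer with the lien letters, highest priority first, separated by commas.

B, D, F, C, A, E

First, effective dates: A was recorded within the 20-day window, so its effective date is the deed date May 22, 2024; F's effective date is Jul 11, 2023, when work began.
D is an owners-association assessment lien and takes priority over every other lien.
The other liens, earliest effective date first: B (Apr 27, 2023), F (Jul 11, 2023), C (Feb 12, 2024), A (May 22, 2024), E (Aug 30, 2024).
The subordination applies — D was senior to B — so D and B swap.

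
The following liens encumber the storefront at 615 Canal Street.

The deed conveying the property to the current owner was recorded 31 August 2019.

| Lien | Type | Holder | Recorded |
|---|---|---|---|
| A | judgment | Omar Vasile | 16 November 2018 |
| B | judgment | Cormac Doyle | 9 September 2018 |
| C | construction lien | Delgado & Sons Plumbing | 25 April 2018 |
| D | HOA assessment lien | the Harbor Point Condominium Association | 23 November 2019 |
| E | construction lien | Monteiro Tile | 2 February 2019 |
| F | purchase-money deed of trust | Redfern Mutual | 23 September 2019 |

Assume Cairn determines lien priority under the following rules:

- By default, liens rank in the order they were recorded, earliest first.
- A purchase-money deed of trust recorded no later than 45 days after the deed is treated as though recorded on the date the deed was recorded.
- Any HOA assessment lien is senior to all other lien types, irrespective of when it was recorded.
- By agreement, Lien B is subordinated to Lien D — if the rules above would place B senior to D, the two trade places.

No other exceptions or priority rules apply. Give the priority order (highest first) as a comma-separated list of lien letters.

Adjusting effective dates: F was recorded within the 45-day window, so its effective date is the deed date 31 August 2019.
D, as an HOA assessment lien, has superpriority and ranks first.
Remaining liens by effective date: C (25 April 2018), B (9 September 2018), A (16 November 2018), E (2 February 2019), F (31 August 2019).
B is already junior to D, so the subordination agreement changes nothing.

D, C, B, A, E, F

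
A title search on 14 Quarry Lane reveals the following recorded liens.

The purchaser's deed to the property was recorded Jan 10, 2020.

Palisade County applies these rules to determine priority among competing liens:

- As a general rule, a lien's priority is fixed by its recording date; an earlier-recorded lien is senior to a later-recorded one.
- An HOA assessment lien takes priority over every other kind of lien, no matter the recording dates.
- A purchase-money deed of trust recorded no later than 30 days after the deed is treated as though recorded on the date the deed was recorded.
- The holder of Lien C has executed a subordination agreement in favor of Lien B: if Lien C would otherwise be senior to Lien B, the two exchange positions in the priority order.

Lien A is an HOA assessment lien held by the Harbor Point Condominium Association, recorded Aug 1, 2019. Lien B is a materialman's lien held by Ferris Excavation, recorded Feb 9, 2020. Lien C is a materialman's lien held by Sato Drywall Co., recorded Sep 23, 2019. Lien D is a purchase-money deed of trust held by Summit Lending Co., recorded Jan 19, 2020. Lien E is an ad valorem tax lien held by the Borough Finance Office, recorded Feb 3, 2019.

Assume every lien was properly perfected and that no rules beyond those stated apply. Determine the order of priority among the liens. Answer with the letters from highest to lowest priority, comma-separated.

Effective dates: D relates back to the deed date Jan 10, 2020.
As an HOA assessment lien, A is senior to every other lien.
Remaining liens by effective date: E (Feb 3, 2019), C (Sep 23, 2019), D (Jan 10, 2020), B (Feb 9, 2020).
Because C would otherwise rank above B, the subordination swaps them.

A, E, B, D, C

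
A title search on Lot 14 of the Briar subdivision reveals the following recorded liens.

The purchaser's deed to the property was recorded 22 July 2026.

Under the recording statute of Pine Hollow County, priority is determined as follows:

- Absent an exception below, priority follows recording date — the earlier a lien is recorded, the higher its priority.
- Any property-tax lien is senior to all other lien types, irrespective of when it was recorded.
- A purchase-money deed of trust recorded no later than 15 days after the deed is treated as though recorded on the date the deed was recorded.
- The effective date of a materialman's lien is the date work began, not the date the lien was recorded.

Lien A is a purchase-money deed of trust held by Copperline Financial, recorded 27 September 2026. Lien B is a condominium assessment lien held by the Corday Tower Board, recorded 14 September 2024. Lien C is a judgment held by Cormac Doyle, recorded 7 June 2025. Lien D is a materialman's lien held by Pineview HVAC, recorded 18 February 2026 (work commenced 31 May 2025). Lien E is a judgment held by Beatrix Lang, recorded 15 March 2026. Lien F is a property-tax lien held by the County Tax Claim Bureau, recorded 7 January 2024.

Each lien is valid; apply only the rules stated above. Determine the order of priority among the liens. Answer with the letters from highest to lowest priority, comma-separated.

F, B, D, C, E, A

Adjusting effective dates: A missed the 15-day window (67 days after the deed), so its recording date stands; D's effective date is 31 May 2025, when work began.
F is a property-tax lien, so it outranks all other liens regardless of date.
Remaining liens by effective date: B (14 September 2024), D (31 May 2025), C (7 June 2025), E (15 March 2026), A (27 September 2026).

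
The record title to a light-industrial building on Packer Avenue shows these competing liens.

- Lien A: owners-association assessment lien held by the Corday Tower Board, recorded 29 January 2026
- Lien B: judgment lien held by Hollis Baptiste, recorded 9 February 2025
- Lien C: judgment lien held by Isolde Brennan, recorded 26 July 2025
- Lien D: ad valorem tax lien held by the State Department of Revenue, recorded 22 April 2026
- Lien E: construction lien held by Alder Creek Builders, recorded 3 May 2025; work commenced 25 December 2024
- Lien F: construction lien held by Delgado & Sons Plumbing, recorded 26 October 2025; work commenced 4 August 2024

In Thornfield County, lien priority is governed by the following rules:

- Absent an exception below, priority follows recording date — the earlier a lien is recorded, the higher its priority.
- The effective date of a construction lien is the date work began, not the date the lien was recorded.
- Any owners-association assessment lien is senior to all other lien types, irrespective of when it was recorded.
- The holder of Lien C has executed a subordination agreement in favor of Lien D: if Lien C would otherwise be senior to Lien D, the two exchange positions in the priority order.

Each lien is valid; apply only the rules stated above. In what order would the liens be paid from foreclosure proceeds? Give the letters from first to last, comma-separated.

Effective dates: E relates back to 25 December 2024 (work commenced); F relates back to 4 August 2024 (work commenced).
A, as an owners-association assessment lien, has superpriority and ranks first.
Remaining liens by effective date: F (4 August 2024), E (25 December 2024), B (9 February 2025), C (26 July 2025), D (22 April 2026).
The subordination applies — C was senior to D — so C and D swap.

A, F, E, B, D, C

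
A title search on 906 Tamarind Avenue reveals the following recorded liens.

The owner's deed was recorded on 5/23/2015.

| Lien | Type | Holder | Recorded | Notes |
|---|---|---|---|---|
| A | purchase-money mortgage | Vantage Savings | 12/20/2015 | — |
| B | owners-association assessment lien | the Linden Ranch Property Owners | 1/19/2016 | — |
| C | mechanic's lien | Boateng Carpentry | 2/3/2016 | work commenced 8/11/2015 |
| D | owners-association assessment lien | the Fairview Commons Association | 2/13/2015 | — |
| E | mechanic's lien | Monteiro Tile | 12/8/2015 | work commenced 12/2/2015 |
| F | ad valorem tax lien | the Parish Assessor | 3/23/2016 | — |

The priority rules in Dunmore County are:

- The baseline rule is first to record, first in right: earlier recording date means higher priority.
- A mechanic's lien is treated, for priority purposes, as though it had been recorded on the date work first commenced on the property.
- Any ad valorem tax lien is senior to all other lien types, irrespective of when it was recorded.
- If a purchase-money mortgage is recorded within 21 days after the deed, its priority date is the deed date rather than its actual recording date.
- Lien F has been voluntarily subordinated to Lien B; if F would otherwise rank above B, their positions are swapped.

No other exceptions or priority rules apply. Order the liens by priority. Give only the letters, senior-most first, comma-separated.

First, effective dates: A was recorded 211 days after the deed — beyond 21 days — so no relation-back applies; C's effective date is 8/11/2015, when work began; E is treated as recorded 12/2/2015, the work-commencement date.
As an ad valorem tax lien, F is senior to every other lien.
Ordering the rest by effective date: D (2/13/2015), C (8/11/2015), E (12/2/2015), A (12/20/2015), B (1/19/2016).
Because F would otherwise rank above B, the subordination swaps them.

B, D, C, E, A, F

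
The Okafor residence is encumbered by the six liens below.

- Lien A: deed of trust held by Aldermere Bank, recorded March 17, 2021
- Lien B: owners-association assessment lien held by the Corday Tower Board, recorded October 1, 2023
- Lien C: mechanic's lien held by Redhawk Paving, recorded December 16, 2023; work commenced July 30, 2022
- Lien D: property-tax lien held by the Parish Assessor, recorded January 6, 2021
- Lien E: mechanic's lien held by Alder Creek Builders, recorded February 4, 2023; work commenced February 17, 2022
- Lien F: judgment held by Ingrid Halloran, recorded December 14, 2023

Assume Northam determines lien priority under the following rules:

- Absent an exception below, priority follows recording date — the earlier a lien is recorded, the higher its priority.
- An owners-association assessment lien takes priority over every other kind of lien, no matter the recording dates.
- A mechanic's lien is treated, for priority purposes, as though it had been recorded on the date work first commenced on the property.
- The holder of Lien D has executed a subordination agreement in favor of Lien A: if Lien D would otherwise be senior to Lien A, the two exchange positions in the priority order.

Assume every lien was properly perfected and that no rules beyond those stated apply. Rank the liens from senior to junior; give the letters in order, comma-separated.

B, A, D, E, C, F

Adjusting effective dates: C is treated as recorded July 30, 2022, the work-commencement date; E relates back to February 17, 2022 (work commenced).
B is an owners-association assessment lien and takes priority over every other lien.
The other liens, earliest effective date first: D (January 6, 2021), A (March 17, 2021), E (February 17, 2022), C (July 30, 2022), F (December 14, 2023).
The subordination applies — D was senior to A — so D and A swap.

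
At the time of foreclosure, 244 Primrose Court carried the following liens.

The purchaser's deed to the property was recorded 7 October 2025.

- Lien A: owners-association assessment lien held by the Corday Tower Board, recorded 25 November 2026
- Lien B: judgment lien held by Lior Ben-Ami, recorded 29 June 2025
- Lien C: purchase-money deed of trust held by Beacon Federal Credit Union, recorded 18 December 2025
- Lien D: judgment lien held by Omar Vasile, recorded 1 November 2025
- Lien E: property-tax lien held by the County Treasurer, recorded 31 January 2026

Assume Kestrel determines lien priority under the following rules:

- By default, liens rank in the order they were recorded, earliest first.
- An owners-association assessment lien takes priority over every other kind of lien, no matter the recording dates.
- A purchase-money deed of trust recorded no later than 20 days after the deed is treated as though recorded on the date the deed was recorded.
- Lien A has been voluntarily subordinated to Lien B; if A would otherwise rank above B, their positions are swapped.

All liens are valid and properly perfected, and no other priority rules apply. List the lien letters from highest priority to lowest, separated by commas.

B, A, D, C, E

Effective dates: C missed the 20-day window (72 days after the deed), so its recording date stands.
A is an owners-association assessment lien, so it outranks all other liens regardless of date.
Among the remaining liens, by effective date: B (29 June 2025), D (1 November 2025), C (18 December 2025), E (31 January 2026).
The subordination applies — A was senior to B — so A and B swap.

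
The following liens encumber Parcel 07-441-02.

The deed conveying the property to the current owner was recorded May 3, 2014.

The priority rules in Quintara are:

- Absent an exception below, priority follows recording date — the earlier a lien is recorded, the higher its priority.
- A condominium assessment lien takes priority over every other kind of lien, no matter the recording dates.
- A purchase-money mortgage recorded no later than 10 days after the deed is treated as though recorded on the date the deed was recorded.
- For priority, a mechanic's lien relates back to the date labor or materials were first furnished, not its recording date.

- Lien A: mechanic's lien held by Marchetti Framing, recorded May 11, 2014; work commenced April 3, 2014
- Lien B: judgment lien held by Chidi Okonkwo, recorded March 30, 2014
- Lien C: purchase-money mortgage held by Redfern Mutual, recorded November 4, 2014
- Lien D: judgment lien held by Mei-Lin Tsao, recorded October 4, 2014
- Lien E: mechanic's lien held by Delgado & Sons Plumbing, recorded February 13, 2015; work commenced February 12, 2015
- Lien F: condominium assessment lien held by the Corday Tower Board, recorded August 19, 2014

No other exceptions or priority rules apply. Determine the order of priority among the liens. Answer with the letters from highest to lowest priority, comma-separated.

First, effective dates: A relates back to April 3, 2014 (work commenced); C was recorded 185 days after the deed — beyond 10 days — so no relation-back applies; E relates back to February 12, 2015 (work commenced).
F is a condominium assessment lien and takes priority over every other lien.
The other liens, earliest effective date first: B (March 30, 2014), A (April 3, 2014), D (October 4, 2014), C (November 4, 2014), E (February 12, 2015).

F, B, A, D, C, E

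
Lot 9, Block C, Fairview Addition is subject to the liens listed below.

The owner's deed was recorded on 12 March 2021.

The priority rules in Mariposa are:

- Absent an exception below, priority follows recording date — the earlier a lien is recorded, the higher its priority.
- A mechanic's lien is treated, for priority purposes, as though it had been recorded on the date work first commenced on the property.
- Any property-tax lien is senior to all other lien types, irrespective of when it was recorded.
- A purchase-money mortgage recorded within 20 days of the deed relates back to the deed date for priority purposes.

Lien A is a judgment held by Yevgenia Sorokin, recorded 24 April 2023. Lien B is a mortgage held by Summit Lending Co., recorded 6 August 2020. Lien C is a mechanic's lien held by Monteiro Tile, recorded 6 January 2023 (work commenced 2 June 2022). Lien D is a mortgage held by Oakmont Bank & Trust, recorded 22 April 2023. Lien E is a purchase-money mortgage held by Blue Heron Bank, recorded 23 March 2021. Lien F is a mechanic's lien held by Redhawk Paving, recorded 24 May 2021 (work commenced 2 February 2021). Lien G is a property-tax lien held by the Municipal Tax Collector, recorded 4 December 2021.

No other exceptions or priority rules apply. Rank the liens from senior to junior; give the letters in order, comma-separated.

First, effective dates: C's effective date is 2 June 2022, when work began; E relates back to the deed date 12 March 2021; F is treated as recorded 2 February 2021, the work-commencement date.
G, as a property-tax lien, has superpriority and ranks first.
Ordering the rest by effective date: B (6 August 2020), F (2 February 2021), E (12 March 2021), C (2 June 2022), D (22 April 2023), A (24 April 2023).

G, B, F, E, C, D, A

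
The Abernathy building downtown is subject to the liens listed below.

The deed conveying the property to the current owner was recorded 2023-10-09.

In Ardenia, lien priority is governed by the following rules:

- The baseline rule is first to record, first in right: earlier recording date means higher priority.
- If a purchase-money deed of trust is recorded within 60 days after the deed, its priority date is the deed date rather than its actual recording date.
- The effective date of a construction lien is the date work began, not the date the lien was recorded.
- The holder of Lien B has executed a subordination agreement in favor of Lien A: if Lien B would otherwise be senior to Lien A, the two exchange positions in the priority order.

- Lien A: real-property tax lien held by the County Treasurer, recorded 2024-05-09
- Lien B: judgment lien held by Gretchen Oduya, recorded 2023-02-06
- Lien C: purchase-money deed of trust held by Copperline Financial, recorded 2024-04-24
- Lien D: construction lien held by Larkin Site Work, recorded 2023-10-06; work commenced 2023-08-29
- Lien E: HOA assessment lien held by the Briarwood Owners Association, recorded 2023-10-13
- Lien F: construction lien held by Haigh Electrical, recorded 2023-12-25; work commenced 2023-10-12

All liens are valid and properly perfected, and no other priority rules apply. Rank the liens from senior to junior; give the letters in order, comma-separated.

Effective dates after the stated exceptions: C was recorded 198 days after the deed — beyond 60 days — so no relation-back applies; D's effective date is 2023-08-29, when work began; F's effective date is 2023-10-12, when work began.
By effective date: B (2023-02-06), D (2023-08-29), F (2023-10-12), E (2023-10-13), C (2024-04-24), A (2024-05-09).
The subordination applies — B was senior to A — so B and A swap.

A, D, F, E, C, B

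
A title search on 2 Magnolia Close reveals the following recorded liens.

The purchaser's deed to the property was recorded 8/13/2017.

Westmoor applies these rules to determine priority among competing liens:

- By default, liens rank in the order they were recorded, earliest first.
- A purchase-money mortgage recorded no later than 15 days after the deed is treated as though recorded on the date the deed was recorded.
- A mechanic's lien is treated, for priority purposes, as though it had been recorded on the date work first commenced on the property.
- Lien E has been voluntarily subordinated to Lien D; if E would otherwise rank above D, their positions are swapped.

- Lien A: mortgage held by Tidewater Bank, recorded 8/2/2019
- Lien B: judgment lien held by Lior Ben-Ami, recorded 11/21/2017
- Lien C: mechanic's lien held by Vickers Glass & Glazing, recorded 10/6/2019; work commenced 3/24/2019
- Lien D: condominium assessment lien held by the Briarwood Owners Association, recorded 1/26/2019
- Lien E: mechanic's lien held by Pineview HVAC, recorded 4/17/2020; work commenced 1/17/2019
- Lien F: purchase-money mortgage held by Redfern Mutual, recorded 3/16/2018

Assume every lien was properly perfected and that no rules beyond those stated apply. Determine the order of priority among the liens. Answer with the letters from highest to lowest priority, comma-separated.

Effective dates after the stated exceptions: C relates back to 3/24/2019 (work commenced); E's effective date is 1/17/2019, when work began; F missed the 15-day window (215 days after the deed), so its recording date stands.
By effective date, earliest first: B (11/21/2017), F (3/16/2018), E (1/17/2019), D (1/26/2019), C (3/24/2019), A (8/2/2019).
E is senior to D before the subordination, so the two trade places.

B, F, D, E, C, A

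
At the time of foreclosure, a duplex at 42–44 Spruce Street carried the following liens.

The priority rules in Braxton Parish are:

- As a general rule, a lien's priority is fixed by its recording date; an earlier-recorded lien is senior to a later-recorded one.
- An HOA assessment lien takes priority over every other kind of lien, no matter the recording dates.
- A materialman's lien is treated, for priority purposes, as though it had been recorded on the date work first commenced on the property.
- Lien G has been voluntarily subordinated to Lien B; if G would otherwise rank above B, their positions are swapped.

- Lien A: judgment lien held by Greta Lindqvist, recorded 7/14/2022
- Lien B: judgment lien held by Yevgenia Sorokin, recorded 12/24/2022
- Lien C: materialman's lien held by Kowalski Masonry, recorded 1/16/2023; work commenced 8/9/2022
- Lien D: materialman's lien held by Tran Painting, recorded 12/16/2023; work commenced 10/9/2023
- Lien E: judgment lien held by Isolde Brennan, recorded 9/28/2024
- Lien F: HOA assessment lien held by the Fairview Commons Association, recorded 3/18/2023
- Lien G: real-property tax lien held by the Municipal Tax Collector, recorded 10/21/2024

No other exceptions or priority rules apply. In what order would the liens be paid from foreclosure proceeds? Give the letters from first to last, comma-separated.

First, effective dates: C relates back to 8/9/2022 (work commenced); D is treated as recorded 10/9/2023, the work-commencement date.
F is an HOA assessment lien, so it outranks all other liens regardless of date.
The other liens, earliest effective date first: A (7/14/2022), C (8/9/2022), B (12/24/2022), D (10/9/2023), E (9/28/2024), G (10/21/2024).
Since G is not senior to B, the subordination leaves the order unchanged.

F, A, C, B, D, E, G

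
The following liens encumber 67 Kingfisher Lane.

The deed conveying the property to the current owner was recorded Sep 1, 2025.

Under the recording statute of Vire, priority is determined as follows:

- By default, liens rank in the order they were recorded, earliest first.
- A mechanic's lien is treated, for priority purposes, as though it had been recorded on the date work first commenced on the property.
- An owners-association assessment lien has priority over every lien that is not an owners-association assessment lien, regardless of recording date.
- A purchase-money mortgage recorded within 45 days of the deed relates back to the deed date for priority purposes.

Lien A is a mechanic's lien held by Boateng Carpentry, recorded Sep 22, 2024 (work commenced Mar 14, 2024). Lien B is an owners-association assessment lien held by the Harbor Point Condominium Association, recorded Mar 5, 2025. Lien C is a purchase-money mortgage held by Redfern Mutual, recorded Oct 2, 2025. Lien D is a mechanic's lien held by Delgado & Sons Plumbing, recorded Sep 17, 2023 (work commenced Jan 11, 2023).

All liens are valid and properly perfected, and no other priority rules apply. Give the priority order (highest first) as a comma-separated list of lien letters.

B, D, A, C

Effective dates after the stated exceptions: A's effective date is Mar 14, 2024, when work began; C was recorded within the 45-day window, so its effective date is the deed date Sep 1, 2025; D relates back to Jan 11, 2023 (work commenced).
B, as an owners-association assessment lien, has superpriority and ranks first.
Remaining liens by effective date: D (Jan 11, 2023), A (Mar 14, 2024), C (Sep 1, 2025).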